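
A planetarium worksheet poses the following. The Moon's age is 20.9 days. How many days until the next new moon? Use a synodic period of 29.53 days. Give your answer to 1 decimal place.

8.6 days

One full lunation from the last new moon is 29.53 d; remaining = 29.53 − 20.9 = 8.630 d.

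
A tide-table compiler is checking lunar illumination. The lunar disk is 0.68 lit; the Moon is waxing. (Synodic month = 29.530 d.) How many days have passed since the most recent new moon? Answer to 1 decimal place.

9.1 days

cos θ = 1 − 2f = -0.360, giving a principal value of 111.1°.
The Moon is waxing (0°–180°), so θ = 111.1° directly.
Age = 29.530 × 111.1°/360° ≈ 9.11 days.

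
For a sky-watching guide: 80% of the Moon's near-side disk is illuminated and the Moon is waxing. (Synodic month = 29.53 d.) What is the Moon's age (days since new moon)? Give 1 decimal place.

10.4 days

From f = (1 − cos θ)/2: cos θ = 1 − 2×0.80 = -0.600; arccos → 126.9°.
The Moon is waxing (0°–180°), so θ = 126.9° directly.
That fraction of the synodic month is 126.9/360 × 29.53 d ≈ 10.41 d.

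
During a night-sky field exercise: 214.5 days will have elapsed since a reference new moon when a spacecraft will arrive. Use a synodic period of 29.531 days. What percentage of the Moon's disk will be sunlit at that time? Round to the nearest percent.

54%

Reduce mod P: 214.5 − 7×29.531 = 7.78 d into the current lunation.
The Moon has covered 7.78/29.531 of its cycle, so θ ≈ 360° × 7.78/29.531 = 94.9°.
cos 94.9° = (-0.085), so f = (1 − (-0.085))/2 = 0.543, so 54%.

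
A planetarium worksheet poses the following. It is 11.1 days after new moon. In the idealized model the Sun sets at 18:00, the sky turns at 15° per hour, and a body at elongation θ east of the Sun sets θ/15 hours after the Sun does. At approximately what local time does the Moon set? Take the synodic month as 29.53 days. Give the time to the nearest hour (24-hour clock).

03:00

Elongation θ = 360° × 11.1/29.53 ≈ 135.3°.
Delay after the Sun = 135.3° / (15°/h) ≈ 9.02 h.
18:00 + 9.02 h ≈ 03:01 → 03:00 to the nearest hour.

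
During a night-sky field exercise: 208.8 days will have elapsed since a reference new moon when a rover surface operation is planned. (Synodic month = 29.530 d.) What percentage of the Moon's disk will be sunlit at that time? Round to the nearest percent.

5%

208.8/29.530 = 7.071 lunations, so 7 complete cycles and 2.09 d into the next.
Elongation θ = 360° × 2.09/29.530 ≈ 25.5°.
cos 25.5° = 0.903, so f = (1 − 0.903)/2 = 0.049, so 5%.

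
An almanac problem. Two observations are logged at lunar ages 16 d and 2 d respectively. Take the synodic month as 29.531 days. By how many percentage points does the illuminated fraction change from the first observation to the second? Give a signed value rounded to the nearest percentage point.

θ₁ = 360° × 16/29.531 = 195.0°, f₁ = (1 − cos θ₁)/2 = 0.983.
θ₂ = 360° × 2/29.531 = 24.4°, f₂ = (1 − cos θ₂)/2 = 0.045.
Change = f₂ − f₁ = -0.938 → -94 percentage points.

-94 pp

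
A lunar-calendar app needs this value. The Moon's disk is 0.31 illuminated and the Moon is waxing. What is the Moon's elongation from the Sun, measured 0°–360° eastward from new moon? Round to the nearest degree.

cos θ = 1 − 2f = 0.380, giving a principal value of 67.7°.
The Moon is waxing (0°–180°), so θ = 67.7° directly.

68°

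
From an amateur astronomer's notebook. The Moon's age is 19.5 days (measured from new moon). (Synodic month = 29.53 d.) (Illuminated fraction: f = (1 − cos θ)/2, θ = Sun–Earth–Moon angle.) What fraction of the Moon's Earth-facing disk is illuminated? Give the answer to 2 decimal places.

Phase angle: θ = 360°·(19.5 d)/(29.53 d) = 237.7°.
Illuminated fraction = (1 − cos 237.7°)/2 = (1 − (-0.534))/2 ≈ 0.767.

0.77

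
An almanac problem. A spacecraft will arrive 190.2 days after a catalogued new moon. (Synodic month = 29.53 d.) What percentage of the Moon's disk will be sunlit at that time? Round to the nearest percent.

97%

190.2 d spans 6 complete synodic months (6 × 29.53 = 177.18 d) plus 13.02 d.
The Moon has covered 13.02/29.53 of its cycle, so θ ≈ 360° × 13.02/29.53 = 158.7°.
Illuminated fraction = (1 − cos 158.7°)/2 = (1 − (-0.932))/2 ≈ 0.966, so 97%.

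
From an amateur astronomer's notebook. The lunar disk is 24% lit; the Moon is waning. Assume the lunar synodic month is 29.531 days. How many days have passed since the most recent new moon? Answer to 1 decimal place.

24.7 days

From f = (1 − cos θ)/2: cos θ = 1 − 2×0.24 = 0.520; arccos → 58.7°.
A waning Moon lies in 180°–360°, so θ = 360° − 58.7° = 301.3°.
At 360°/29.531 d per day, 301.3° corresponds to 24.72 days.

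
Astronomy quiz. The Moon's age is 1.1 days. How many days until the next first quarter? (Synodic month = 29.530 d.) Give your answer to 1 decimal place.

6.3 days

First quarter occurs at elongation 90°, i.e. at age 29.530 × 90/360 = 7.383 d.
So 6.283 days remain (7.383 − 1.1).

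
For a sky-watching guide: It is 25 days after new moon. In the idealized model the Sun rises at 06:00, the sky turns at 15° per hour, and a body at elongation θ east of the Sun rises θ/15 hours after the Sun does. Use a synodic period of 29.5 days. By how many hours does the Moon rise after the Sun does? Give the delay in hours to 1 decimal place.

20.3 h

The Moon has covered 25/29.5 of its cycle, so θ ≈ 360° × 25/29.5 = 305.1°.
The Moon trails the Sun by θ/15 = 305.1/15 ≈ 20.34 hours.
So the Moon rises 20.34 h after the Sun.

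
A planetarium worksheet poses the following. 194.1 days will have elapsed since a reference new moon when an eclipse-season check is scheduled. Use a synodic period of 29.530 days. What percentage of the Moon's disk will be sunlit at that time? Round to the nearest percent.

95%

Reduce mod P: 194.1 − 6×29.530 = 16.92 d into the current lunation.
The Moon has covered 16.92/29.530 of its cycle, so θ ≈ 360° × 16.92/29.530 = 206.3°.
cos 206.3° = (-0.897), so f = (1 − (-0.897))/2 = 0.948, so 95%.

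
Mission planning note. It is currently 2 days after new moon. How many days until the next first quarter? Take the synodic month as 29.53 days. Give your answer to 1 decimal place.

5.4 days

First quarter occurs at elongation 90°, i.e. at age 29.53 × 90/360 = 7.383 d.
So 5.383 days remain (7.383 − 2).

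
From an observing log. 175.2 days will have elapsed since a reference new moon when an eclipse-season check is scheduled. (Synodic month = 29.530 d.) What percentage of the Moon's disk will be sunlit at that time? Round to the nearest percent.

175.2 d spans 5 complete synodic months (5 × 29.530 = 147.65 d) plus 27.55 d.
Phase angle: θ = 360°·(27.55 d)/(29.530 d) = 335.9°.
With cos θ = 0.913, the lit fraction is (1 − 0.913)/2 ≈ 0.044, so 4%.

4%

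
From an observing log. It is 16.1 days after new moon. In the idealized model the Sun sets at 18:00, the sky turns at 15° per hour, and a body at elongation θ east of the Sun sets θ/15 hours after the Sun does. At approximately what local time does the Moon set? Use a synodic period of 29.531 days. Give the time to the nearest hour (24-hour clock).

Phase angle: θ = 360°·(16.1 d)/(29.531 d) = 196.3°.
The Moon trails the Sun by θ/15 = 196.3/15 ≈ 13.08 hours.
18:00 + 13.08 h ≈ 07:05 → 07:00 to the nearest hour.

07:00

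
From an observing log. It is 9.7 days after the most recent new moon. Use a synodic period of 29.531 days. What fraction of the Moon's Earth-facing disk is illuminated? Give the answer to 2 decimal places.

0.74

Phase angle: θ = 360°·(9.7 d)/(29.531 d) = 118.2°.
cos 118.2° = (-0.473), so f = (1 − (-0.473))/2 = 0.737.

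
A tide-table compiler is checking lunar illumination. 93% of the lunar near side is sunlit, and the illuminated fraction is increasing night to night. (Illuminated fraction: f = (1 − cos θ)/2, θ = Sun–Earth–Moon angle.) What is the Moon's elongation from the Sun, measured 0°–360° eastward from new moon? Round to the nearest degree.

149°

From f = (1 − cos θ)/2: cos θ = 1 − 2×0.93 = -0.860; arccos → 149.3°.
Before full moon the principal value applies: θ = 149.3°.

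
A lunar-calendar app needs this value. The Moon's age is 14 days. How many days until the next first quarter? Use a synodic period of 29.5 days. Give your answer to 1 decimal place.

22.9 days

First quarter occurs at elongation 90°, i.e. at age 29.5 × 90/360 = 7.375 d.
This lunation's first quarter (7.375 d) has passed, so add one period: 36.875 − 14 = 22.875 days.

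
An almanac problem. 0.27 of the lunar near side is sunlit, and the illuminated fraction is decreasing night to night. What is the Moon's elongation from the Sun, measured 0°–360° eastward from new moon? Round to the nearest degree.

From f = (1 − cos θ)/2: cos θ = 1 − 2×0.27 = 0.460; arccos → 62.6°.
A waning Moon lies in 180°–360°, so θ = 360° − 62.6° = 297.4°.

297°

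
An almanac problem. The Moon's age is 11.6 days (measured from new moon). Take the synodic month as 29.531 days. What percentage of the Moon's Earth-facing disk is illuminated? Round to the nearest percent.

Elongation θ = 360° × 11.6/29.531 ≈ 141.4°.
With cos θ = (-0.782), the lit fraction is (1 − (-0.782))/2 ≈ 0.891, so 89%.

89%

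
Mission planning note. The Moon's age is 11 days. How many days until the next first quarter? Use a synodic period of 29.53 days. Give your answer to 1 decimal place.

First quarter is 0.25 of the way through the cycle: age 0.25 × 29.53 = 7.383 d.
This lunation's first quarter (7.383 d) has passed, so add one period: 36.913 − 11 = 25.913 days.

25.9 days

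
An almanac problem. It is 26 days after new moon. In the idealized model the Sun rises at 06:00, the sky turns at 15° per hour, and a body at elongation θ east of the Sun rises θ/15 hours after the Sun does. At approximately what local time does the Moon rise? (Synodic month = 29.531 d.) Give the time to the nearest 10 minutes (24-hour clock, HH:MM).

Elongation θ = 360° × 26/29.531 ≈ 317.0°.
The Moon trails the Sun by θ/15 = 317.0/15 ≈ 21.13 hours.
06:00 + 21.130 h ≈ 03:08 → 03:10 to the nearest ten minutes.

03:10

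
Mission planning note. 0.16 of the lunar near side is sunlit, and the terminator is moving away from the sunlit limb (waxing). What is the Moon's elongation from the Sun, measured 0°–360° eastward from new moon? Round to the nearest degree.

cos θ = 1 − 2f = 0.680, giving a principal value of 47.2°.
The Moon is waxing (0°–180°), so θ = 47.2° directly.

47°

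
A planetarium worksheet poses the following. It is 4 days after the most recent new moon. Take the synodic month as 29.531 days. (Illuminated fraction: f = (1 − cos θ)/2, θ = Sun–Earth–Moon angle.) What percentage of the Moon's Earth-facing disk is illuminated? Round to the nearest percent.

Phase angle: θ = 360°·(4 d)/(29.531 d) = 48.8°.
With cos θ = 0.659, the lit fraction is (1 − 0.659)/2 ≈ 0.170, so 17%.

17%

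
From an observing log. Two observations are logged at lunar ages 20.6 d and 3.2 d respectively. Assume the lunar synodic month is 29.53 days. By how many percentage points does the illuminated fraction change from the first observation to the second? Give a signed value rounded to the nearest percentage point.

-55 percentage points

θ₁ = 360° × 20.6/29.53 = 251.1°, f₁ = (1 − cos θ₁)/2 = 0.662.
θ₂ = 360° × 3.2/29.53 = 39.0°, f₂ = (1 − cos θ₂)/2 = 0.111.
Change = f₂ − f₁ = -0.550 → -55 percentage points.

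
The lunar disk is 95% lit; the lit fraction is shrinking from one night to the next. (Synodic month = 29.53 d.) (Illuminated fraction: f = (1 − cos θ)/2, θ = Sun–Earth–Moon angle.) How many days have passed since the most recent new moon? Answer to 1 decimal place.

cos θ = 1 − 2f = -0.900, giving a principal value of 154.2°.
A waning Moon lies in 180°–360°, so θ = 360° − 154.2° = 205.8°.
At 360°/29.53 d per day, 205.8° corresponds to 16.88 days.

16.9 days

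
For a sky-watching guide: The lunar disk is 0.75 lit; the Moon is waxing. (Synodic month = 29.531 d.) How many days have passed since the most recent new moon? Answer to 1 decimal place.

9.8 days

From f = (1 − cos θ)/2: cos θ = 1 − 2×0.75 = -0.500; arccos → 120.0°.
The Moon is waxing (0°–180°), so θ = 120.0° directly.
At 360°/29.531 d per day, 120.0° corresponds to 9.84 days.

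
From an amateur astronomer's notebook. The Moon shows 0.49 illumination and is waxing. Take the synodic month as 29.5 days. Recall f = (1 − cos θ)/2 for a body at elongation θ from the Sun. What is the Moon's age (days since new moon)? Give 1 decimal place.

cos θ = 1 − 2f = 0.020, giving a principal value of 88.9°.
The Moon is waxing (0°–180°), so θ = 88.9° directly.
That fraction of the synodic month is 88.9/360 × 29.5 d ≈ 7.28 d.

7.3 days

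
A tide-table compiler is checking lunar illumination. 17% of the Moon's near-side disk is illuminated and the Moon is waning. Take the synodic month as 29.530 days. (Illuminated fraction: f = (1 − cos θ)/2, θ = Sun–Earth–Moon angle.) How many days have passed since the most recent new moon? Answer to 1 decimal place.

25.5 days

cos θ = 1 − 2f = 0.660, giving a principal value of 48.7°.
Since the Moon is past full (waning), take the reflex angle: θ = 360° − 48.7° = 311.3°.
Age = 29.530 × 311.3°/360° ≈ 25.54 days.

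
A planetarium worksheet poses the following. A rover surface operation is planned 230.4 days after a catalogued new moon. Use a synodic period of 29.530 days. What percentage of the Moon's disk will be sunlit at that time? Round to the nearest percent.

34%

230.4/29.530 = 7.802 lunations, so 7 complete cycles and 23.69 d into the next.
Elongation θ = 360° × 23.69/29.530 ≈ 288.8°.
cos 288.8° = 0.322, so f = (1 − 0.322)/2 = 0.339, so 34%.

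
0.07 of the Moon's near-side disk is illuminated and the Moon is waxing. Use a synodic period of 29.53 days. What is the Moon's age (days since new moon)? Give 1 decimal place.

Invert f = (1 − cos θ)/2 to get cos θ = 1 − 2(0.07) = 0.860, hence θ₀ = arccos 0.860 = 30.7°.
The Moon is waxing (0°–180°), so θ = 30.7° directly.
At 360°/29.53 d per day, 30.7° corresponds to 2.52 days.

2.5 days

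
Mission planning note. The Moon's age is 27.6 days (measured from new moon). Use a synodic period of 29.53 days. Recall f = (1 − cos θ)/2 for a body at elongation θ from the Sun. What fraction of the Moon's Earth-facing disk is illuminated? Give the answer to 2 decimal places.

The Moon has covered 27.6/29.53 of its cycle, so θ ≈ 360° × 27.6/29.53 = 336.5°.
cos 336.5° = 0.917, so f = (1 − 0.917)/2 = 0.042.

0.04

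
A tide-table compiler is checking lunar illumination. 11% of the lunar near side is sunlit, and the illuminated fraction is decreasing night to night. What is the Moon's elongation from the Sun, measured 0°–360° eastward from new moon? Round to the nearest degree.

321°

From f = (1 − cos θ)/2: cos θ = 1 − 2×0.11 = 0.780; arccos → 38.7°.
Waning ⇒ past full, so θ = 360° − 38.7° = 321.3°.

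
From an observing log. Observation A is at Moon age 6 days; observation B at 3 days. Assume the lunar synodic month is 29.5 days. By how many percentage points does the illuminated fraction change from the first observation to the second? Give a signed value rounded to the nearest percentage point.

θ₁ = 360° × 6/29.5 = 73.2°, f₁ = (1 − cos θ₁)/2 = 0.356.
θ₂ = 360° × 3/29.5 = 36.6°, f₂ = (1 − cos θ₂)/2 = 0.099.
Change = f₂ − f₁ = -0.257 → -26 percentage points.

-26 percentage points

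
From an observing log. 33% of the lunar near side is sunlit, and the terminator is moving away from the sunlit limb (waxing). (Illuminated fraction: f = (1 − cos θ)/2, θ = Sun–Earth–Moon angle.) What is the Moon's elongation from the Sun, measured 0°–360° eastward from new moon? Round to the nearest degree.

70°

cos θ = 1 − 2f = 0.340, giving a principal value of 70.1°.
Before full moon the principal value applies: θ = 70.1°.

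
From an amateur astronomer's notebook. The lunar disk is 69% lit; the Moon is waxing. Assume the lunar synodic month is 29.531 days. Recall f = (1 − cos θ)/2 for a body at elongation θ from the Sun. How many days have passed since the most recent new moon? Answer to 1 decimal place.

cos θ = 1 − 2f = -0.380, giving a principal value of 112.3°.
The Moon is waxing (0°–180°), so θ = 112.3° directly.
That fraction of the synodic month is 112.3/360 × 29.531 d ≈ 9.21 d.

9.2 days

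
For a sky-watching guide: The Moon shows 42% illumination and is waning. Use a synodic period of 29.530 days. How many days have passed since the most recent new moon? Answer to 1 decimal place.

Invert f = (1 − cos θ)/2 to get cos θ = 1 − 2(0.42) = 0.160, hence θ₀ = arccos 0.160 = 80.8°.
A waning Moon lies in 180°–360°, so θ = 360° − 80.8° = 279.2°.
Age = 29.530 × 279.2°/360° ≈ 22.90 days.

22.9 days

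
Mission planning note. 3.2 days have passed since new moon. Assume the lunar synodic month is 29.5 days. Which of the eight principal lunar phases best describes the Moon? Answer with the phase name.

At 3.2/29.5 of the cycle, θ ≈ 39° — the waxing crescent range.

waxing crescent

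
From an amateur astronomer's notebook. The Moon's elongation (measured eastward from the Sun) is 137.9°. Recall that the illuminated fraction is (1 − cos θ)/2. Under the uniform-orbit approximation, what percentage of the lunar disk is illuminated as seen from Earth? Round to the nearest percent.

f = (1 − cos 137.9°)/2 = (1 − (-0.742))/2 ≈ 0.871, i.e. 87%.

87%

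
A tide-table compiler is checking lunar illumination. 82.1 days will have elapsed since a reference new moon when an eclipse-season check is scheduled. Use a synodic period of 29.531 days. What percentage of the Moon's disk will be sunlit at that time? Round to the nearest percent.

82.1 d spans 2 complete synodic months (2 × 29.531 = 59.06 d) plus 23.04 d.
Elongation θ = 360° × 23.04/29.531 ≈ 280.8°.
Illuminated fraction = (1 − cos 280.8°)/2 = (1 − 0.188)/2 ≈ 0.406, so 41%.

41%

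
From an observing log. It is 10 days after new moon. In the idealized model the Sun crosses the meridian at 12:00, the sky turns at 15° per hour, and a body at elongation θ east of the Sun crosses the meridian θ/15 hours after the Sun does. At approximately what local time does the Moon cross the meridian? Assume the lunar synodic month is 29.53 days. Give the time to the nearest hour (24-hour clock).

20:00

Phase angle: θ = 360°·(10 d)/(29.53 d) = 121.9°.
The Moon trails the Sun by θ/15 = 121.9/15 ≈ 8.13 hours.
12:00 + 8.13 h ≈ 20:08 → 20:00 to the nearest hour.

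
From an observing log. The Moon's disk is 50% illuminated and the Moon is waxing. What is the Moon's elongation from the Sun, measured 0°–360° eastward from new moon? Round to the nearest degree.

90°

cos θ = 1 − 2f = 0.000, giving a principal value of 90.0°.
Before full moon the principal value applies: θ = 90.0°.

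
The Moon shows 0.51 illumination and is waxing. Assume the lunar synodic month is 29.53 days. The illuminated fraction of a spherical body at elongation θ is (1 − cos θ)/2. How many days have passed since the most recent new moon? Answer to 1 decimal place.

7.5 days

Invert f = (1 − cos θ)/2 to get cos θ = 1 − 2(0.51) = -0.020, hence θ₀ = arccos -0.020 = 91.1°.
The Moon is waxing (0°–180°), so θ = 91.1° directly.
That fraction of the synodic month is 91.1/360 × 29.53 d ≈ 7.48 d.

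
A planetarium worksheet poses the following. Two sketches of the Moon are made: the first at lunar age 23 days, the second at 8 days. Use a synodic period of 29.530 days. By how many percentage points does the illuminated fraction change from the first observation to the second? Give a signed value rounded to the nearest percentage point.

+16 percentage points

θ₁ = 360° × 23/29.530 = 280.4°, f₁ = (1 − cos θ₁)/2 = 0.410.
θ₂ = 360° × 8/29.530 = 97.5°, f₂ = (1 − cos θ₂)/2 = 0.566.
Change = f₂ − f₁ = +0.156 → +16 percentage points.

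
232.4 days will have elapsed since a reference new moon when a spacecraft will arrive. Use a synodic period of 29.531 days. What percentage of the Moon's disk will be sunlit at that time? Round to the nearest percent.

16%

Reduce mod P: 232.4 − 7×29.531 = 25.68 d into the current lunation.
Phase angle: θ = 360°·(25.68 d)/(29.531 d) = 313.1°.
cos 313.1° = 0.683, so f = (1 − 0.683)/2 = 0.158, so 16%.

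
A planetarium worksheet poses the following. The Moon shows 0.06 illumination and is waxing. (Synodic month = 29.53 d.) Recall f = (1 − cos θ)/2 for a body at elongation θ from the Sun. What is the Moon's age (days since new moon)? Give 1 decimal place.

Invert f = (1 − cos θ)/2 to get cos θ = 1 − 2(0.06) = 0.880, hence θ₀ = arccos 0.880 = 28.4°.
Before full moon the principal value applies: θ = 28.4°.
That fraction of the synodic month is 28.4/360 × 29.53 d ≈ 2.33 d.

2.3 days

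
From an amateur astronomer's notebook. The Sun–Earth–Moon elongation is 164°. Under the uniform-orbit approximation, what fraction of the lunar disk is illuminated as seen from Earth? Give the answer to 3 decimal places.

f = (1 − cos 164°)/2 = (1 − (-0.961))/2 ≈ 0.981.

0.981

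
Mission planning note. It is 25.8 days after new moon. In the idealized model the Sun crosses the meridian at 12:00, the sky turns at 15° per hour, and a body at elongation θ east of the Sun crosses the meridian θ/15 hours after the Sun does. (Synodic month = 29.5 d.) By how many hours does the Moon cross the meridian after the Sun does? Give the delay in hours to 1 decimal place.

Elongation θ = 360° × 25.8/29.5 ≈ 314.8°.
Delay after the Sun = 314.8° / (15°/h) ≈ 20.99 h.
So the Moon crosses the meridian 20.99 h after the Sun.

21.0 h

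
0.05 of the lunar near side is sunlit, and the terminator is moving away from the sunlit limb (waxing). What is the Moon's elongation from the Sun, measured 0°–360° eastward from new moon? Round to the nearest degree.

Invert f = (1 − cos θ)/2 to get cos θ = 1 − 2(0.05) = 0.900, hence θ₀ = arccos 0.900 = 25.8°.
The Moon is waxing (0°–180°), so θ = 25.8° directly.

26°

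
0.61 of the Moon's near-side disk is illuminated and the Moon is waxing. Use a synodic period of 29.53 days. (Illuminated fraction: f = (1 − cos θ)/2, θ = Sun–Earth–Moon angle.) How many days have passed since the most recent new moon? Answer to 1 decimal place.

Invert f = (1 − cos θ)/2 to get cos θ = 1 − 2(0.61) = -0.220, hence θ₀ = arccos -0.220 = 102.7°.
Waxing ⇒ before full, so θ = 102.7°.
Age = 29.53 × 102.7°/360° ≈ 8.42 days.

8.4 days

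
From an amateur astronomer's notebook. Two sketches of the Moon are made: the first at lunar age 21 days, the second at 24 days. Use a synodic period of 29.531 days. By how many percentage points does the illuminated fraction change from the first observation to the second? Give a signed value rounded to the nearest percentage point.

-31 pp

First observation: θ = 360°·21/29.531 = 256.0°, so f = 0.621.
Second observation: θ = 292.6°, f = 0.308.
Δf = 0.308 − 0.621 = -0.313, i.e. -31 pp.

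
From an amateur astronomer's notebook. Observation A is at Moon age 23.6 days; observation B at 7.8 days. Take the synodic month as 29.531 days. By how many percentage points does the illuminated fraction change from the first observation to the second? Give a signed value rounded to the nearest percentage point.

θ₁ = 360° × 23.6/29.531 = 287.7°, f₁ = (1 − cos θ₁)/2 = 0.348.
θ₂ = 360° × 7.8/29.531 = 95.1°, f₂ = (1 − cos θ₂)/2 = 0.544.
Change = f₂ − f₁ = +0.196 → +20 percentage points.

+20 percentage points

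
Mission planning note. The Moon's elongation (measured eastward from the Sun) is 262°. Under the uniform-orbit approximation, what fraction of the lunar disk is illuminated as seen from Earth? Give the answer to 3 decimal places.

Half-versine of 262°: (1 − (-0.139))/2 = 0.570.

0.570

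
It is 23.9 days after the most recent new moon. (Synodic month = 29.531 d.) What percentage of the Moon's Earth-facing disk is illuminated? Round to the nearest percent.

Elongation θ = 360° × 23.9/29.531 ≈ 291.4°.
cos 291.4° = 0.364, so f = (1 − 0.364)/2 = 0.318, so 32%.

32%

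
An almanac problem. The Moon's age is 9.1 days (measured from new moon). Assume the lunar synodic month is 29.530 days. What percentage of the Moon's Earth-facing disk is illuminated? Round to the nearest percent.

68%

The Moon has covered 9.1/29.530 of its cycle, so θ ≈ 360° × 9.1/29.530 = 110.9°.
cos 110.9° = (-0.357), so f = (1 − (-0.357))/2 = 0.679, so 68%.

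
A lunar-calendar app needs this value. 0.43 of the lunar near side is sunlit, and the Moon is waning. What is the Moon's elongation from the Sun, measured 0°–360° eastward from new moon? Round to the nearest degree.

From f = (1 − cos θ)/2: cos θ = 1 − 2×0.43 = 0.140; arccos → 82.0°.
Since the Moon is past full (waning), take the reflex angle: θ = 360° − 82.0° = 278.0°.

278°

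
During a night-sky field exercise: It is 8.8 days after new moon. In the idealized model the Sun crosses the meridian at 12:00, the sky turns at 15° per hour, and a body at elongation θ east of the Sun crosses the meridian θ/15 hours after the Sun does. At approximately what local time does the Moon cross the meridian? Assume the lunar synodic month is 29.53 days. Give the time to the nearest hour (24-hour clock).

19:00

Phase angle: θ = 360°·(8.8 d)/(29.53 d) = 107.3°.
Delay after the Sun = 107.3° / (15°/h) ≈ 7.15 h.
12:00 + 7.15 h ≈ 19:09 → 19:00 to the nearest hour.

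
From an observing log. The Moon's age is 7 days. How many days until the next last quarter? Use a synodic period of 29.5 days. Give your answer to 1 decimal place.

15.1 days

Last quarter occurs at elongation 270°, i.e. at age 29.5 × 270/360 = 22.125 d.
That is 22.125 − 7 = 15.125 days ahead.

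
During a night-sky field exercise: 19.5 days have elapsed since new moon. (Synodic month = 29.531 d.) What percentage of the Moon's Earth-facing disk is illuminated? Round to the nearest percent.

Elongation θ = 360° × 19.5/29.531 ≈ 237.7°.
With cos θ = (-0.534), the lit fraction is (1 − (-0.534))/2 ≈ 0.767, so 77%.

77%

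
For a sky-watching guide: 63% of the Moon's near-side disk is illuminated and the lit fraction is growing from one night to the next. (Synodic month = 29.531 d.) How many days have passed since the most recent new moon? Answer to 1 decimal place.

From f = (1 − cos θ)/2: cos θ = 1 − 2×0.63 = -0.260; arccos → 105.1°.
The Moon is waxing (0°–180°), so θ = 105.1° directly.
That fraction of the synodic month is 105.1/360 × 29.531 d ≈ 8.62 d.

8.6 days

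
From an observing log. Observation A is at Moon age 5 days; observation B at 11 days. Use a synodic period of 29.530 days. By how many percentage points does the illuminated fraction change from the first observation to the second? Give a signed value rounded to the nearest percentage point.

+59 percentage points

First observation: θ = 360°·5/29.530 = 61.0°, so f = 0.257.
Second observation: θ = 134.1°, f = 0.848.
Δf = 0.848 − 0.257 = +0.591, i.e. +59 pp.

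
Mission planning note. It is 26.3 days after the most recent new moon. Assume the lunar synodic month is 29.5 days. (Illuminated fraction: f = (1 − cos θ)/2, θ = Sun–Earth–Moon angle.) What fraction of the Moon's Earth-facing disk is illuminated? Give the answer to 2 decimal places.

The Moon has covered 26.3/29.5 of its cycle, so θ ≈ 360° × 26.3/29.5 = 320.9°.
With cos θ = 0.777, the lit fraction is (1 − 0.777)/2 ≈ 0.112.

0.11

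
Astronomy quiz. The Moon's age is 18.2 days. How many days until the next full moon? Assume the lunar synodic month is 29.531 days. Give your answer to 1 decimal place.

26.1 days

Full moon is 0.5 of the way through the cycle: age 0.5 × 29.531 = 14.765 d.
This lunation's full moon (14.765 d) has passed, so add one period: 44.296 − 18.2 = 26.096 days.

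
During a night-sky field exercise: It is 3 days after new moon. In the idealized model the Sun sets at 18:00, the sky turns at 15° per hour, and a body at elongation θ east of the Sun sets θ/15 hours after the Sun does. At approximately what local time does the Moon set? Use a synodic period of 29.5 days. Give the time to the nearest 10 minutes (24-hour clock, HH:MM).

The Moon has covered 3/29.5 of its cycle, so θ ≈ 360° × 3/29.5 = 36.6°.
Delay after the Sun = 36.6° / (15°/h) ≈ 2.44 h.
18:00 + 2.441 h ≈ 20:26 → 20:30 to the nearest ten minutes.

20:30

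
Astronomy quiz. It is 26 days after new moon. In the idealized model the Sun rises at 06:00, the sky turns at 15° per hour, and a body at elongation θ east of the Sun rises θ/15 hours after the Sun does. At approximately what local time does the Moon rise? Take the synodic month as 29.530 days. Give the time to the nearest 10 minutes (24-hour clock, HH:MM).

The Moon has covered 26/29.530 of its cycle, so θ ≈ 360° × 26/29.530 = 317.0°.
The Moon trails the Sun by θ/15 = 317.0/15 ≈ 21.13 hours.
06:00 + 21.131 h ≈ 03:08 → 03:10 to the nearest ten minutes.

03:10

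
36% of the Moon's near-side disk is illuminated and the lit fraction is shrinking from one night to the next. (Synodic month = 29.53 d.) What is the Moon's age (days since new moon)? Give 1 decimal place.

23.5 days

cos θ = 1 − 2f = 0.280, giving a principal value of 73.7°.
Since the Moon is past full (waning), take the reflex angle: θ = 360° − 73.7° = 286.3°.
At 360°/29.53 d per day, 286.3° corresponds to 23.48 days.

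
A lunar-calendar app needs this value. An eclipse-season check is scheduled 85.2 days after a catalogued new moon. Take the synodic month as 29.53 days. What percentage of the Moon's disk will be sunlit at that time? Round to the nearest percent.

12%

85.2 d spans 2 complete synodic months (2 × 29.53 = 59.06 d) plus 26.14 d.
The Moon has covered 26.14/29.53 of its cycle, so θ ≈ 360° × 26.14/29.53 = 318.7°.
With cos θ = 0.751, the lit fraction is (1 − 0.751)/2 ≈ 0.125, so 12%.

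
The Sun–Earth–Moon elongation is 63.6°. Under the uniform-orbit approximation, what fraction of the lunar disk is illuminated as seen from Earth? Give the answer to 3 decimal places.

f = (1 − cos 63.6°)/2 = (1 − 0.445)/2 ≈ 0.278.

0.278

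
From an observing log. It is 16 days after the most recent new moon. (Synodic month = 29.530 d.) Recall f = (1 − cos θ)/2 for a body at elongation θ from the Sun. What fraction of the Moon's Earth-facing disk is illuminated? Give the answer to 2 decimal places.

0.98

The Moon has covered 16/29.530 of its cycle, so θ ≈ 360° × 16/29.530 = 195.1°.
cos 195.1° = (-0.966), so f = (1 − (-0.966))/2 = 0.983.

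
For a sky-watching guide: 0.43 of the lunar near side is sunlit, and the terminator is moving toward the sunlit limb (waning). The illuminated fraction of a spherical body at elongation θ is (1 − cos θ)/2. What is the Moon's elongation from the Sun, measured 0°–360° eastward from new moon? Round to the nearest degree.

278°

From f = (1 − cos θ)/2: cos θ = 1 − 2×0.43 = 0.140; arccos → 82.0°.
A waning Moon lies in 180°–360°, so θ = 360° − 82.0° = 278.0°.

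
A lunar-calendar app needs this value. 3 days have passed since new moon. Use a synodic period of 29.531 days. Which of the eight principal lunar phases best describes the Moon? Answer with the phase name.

waxing crescent

At 3/29.531 of the cycle, θ ≈ 37° — the waxing crescent range.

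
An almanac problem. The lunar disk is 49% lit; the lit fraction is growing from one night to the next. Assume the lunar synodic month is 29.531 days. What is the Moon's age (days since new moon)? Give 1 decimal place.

7.3 days

cos θ = 1 − 2f = 0.020, giving a principal value of 88.9°.
Waxing ⇒ before full, so θ = 88.9°.
At 360°/29.531 d per day, 88.9° corresponds to 7.29 days.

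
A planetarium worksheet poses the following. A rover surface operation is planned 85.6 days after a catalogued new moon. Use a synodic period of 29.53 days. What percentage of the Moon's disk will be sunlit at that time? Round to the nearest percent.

10%

85.6 d spans 2 complete synodic months (2 × 29.53 = 59.06 d) plus 26.54 d.
Elongation θ = 360° × 26.54/29.53 ≈ 323.5°.
Illuminated fraction = (1 − cos 323.5°)/2 = (1 − 0.804)/2 ≈ 0.098, so 10%.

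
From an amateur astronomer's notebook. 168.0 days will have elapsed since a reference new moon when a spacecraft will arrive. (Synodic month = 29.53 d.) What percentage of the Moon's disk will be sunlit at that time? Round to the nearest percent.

168.0/29.53 = 5.689 lunations, so 5 complete cycles and 20.35 d into the next.
The Moon has covered 20.35/29.53 of its cycle, so θ ≈ 360° × 20.35/29.53 = 248.1°.
With cos θ = (-0.373), the lit fraction is (1 − (-0.373))/2 ≈ 0.687, so 69%.

69%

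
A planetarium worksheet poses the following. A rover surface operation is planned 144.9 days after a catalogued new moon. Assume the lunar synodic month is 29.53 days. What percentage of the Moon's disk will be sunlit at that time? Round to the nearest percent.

8%

Reduce mod P: 144.9 − 4×29.53 = 26.78 d into the current lunation.
Phase angle: θ = 360°·(26.78 d)/(29.53 d) = 326.5°.
Illuminated fraction = (1 − cos 326.5°)/2 = (1 − 0.834)/2 ≈ 0.083, so 8%.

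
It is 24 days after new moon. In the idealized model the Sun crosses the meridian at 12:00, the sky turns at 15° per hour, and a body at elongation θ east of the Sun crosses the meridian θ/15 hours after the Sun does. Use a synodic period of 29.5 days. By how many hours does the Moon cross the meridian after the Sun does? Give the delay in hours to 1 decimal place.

The Moon has covered 24/29.5 of its cycle, so θ ≈ 360° × 24/29.5 = 292.9°.
The Moon trails the Sun by θ/15 = 292.9/15 ≈ 19.53 hours.
So the Moon crosses the meridian 19.53 h after the Sun.

19.5 h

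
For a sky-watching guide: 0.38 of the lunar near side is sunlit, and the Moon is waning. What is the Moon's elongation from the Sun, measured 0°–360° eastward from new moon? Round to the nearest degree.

Invert f = (1 − cos θ)/2 to get cos θ = 1 − 2(0.38) = 0.240, hence θ₀ = arccos 0.240 = 76.1°.
Since the Moon is past full (waning), take the reflex angle: θ = 360° − 76.1° = 283.9°.

284°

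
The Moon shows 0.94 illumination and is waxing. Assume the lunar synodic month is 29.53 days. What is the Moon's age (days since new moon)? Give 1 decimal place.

12.4 days

From f = (1 − cos θ)/2: cos θ = 1 − 2×0.94 = -0.880; arccos → 151.6°.
Before full moon the principal value applies: θ = 151.6°.
At 360°/29.53 d per day, 151.6° corresponds to 12.44 days.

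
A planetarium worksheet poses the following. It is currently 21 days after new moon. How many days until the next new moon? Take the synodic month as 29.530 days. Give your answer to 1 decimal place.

One full lunation from the last new moon is 29.530 d; remaining = 29.530 − 21 = 8.530 d.

8.5 days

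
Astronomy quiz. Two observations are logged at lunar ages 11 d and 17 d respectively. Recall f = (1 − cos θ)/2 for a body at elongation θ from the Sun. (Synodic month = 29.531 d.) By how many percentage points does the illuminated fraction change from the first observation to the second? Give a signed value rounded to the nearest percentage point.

+10 pp

First observation: θ = 360°·11/29.531 = 134.1°, so f = 0.848.
Second observation: θ = 207.2°, f = 0.945.
Δf = 0.945 − 0.848 = +0.097, i.e. +10 pp.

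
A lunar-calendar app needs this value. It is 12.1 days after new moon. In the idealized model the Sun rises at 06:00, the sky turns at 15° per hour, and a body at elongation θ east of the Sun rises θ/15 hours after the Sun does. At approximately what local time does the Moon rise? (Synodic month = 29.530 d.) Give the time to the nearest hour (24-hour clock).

The Moon has covered 12.1/29.530 of its cycle, so θ ≈ 360° × 12.1/29.530 = 147.5°.
At 15° of sky rotation per hour, 147.5° corresponds to a 9.83 h lag.
06:00 + 9.83 h ≈ 15:50 → 16:00 to the nearest hour.

16:00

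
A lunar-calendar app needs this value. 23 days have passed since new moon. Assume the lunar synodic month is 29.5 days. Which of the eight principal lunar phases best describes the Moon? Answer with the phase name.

θ ≈ 360° × 23/29.5 = 281°, which falls in the last quarter sector.

last quarter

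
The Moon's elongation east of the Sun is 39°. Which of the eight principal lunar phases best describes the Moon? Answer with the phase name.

The waxing crescent sector spans roughly 22°–68°; 39° falls inside it.

waxing crescent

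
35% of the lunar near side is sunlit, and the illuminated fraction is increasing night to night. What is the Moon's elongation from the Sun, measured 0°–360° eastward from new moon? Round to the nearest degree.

Invert f = (1 − cos θ)/2 to get cos θ = 1 − 2(0.35) = 0.300, hence θ₀ = arccos 0.300 = 72.5°.
The Moon is waxing (0°–180°), so θ = 72.5° directly.

73°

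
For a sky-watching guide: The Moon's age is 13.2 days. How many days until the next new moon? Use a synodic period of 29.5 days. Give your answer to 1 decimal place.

One full lunation from the last new moon is 29.5 d; remaining = 29.5 − 13.2 = 16.300 d.

16.3 days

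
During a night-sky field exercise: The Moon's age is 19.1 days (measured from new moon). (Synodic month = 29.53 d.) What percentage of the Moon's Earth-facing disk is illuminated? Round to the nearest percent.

80%

Elongation θ = 360° × 19.1/29.53 ≈ 232.8°.
cos 232.8° = (-0.604), so f = (1 − (-0.604))/2 = 0.802, so 80%.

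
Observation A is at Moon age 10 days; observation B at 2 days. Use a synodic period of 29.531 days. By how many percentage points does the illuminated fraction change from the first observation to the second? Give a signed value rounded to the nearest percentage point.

-72 pp

θ₁ = 360° × 10/29.531 = 121.9°, f₁ = (1 − cos θ₁)/2 = 0.764.
θ₂ = 360° × 2/29.531 = 24.4°, f₂ = (1 − cos θ₂)/2 = 0.045.
Change = f₂ − f₁ = -0.720 → -72 percentage points.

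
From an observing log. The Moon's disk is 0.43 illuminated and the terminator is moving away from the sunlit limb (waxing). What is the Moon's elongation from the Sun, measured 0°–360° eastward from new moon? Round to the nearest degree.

From f = (1 − cos θ)/2: cos θ = 1 − 2×0.43 = 0.140; arccos → 82.0°.
Waxing ⇒ before full, so θ = 82.0°.

82°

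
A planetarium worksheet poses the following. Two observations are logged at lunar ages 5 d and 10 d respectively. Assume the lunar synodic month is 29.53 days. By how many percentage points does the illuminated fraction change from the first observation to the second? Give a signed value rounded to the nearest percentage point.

First observation: θ = 360°·5/29.53 = 61.0°, so f = 0.257.
Second observation: θ = 121.9°, f = 0.764.
Δf = 0.764 − 0.257 = +0.507, i.e. +51 pp.

+51 percentage points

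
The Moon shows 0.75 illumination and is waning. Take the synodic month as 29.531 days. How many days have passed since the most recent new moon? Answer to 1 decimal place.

19.7 days

Invert f = (1 − cos θ)/2 to get cos θ = 1 − 2(0.75) = -0.500, hence θ₀ = arccos -0.500 = 120.0°.
Waning ⇒ past full, so θ = 360° − 120.0° = 240.0°.
That fraction of the synodic month is 240.0/360 × 29.531 d ≈ 19.69 d.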